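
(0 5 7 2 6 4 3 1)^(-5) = (0 2 3 5 6 1 7 4)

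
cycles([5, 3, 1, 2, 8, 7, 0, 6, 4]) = (0 5 7 6)(1 3 2)(4 8)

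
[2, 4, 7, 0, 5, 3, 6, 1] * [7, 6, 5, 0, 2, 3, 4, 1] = [5, 2, 1, 7, 3, 0, 4, 6]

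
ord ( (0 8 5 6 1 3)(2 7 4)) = 6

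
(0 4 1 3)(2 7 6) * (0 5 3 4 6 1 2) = (0 6)(1 4 2 7)(3 5)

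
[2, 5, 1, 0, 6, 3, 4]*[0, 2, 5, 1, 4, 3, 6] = [5, 3, 2, 0, 6, 1, 4]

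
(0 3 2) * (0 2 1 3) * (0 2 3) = (0 2 3 1)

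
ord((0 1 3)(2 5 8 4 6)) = 15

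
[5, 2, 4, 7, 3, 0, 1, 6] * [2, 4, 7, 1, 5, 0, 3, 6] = [0, 7, 5, 6, 1, 2, 4, 3]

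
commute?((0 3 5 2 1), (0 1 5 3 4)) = no:(0 3 5 2 1)*(0 1 5 3 4) = (0 4)(2 5), (0 1 5 3 4)*(0 3 5 2 1) = (1 2)(3 4)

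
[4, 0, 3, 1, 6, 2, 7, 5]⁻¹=[1, 3, 5, 2, 0, 7, 4, 6]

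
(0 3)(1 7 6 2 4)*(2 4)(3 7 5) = (0 7 6 4 1 5 3)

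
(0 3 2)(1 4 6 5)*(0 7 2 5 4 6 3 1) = (0 1 6 4 3 5)(2 7)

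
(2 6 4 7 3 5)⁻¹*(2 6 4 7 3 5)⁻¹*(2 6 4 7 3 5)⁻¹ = (2 7)(3 6)(4 5)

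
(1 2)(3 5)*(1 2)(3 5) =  ()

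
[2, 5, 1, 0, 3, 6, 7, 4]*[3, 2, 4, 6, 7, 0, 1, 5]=[4, 0, 2, 3, 6, 1, 5, 7]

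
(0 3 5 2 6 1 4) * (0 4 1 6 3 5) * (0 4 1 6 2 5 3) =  (0 3 4 1 6 2)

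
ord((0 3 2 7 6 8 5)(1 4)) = 14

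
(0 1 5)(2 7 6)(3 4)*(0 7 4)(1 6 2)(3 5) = (0 6 1 3)(2 4 5 7)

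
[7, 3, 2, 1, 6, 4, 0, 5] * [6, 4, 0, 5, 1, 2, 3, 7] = [7, 5, 0, 4, 3, 1, 6, 2]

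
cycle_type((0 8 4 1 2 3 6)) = 7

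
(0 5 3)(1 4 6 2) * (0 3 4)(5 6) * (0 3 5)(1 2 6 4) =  (0 4)(1 3 5)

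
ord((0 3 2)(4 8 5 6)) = 12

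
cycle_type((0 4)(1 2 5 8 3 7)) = 2.6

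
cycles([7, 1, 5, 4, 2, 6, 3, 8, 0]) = (0 7 8)(2 5 6 3 4)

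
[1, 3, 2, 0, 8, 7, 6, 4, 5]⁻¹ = [3, 0, 2, 1, 7, 8, 6, 5, 4]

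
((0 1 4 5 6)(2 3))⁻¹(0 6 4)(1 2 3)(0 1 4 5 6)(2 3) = (0 5 1)(2 4 3)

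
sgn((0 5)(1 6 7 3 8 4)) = 1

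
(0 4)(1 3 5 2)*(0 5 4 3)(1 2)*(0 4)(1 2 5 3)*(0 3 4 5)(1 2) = (0 2)(1 5)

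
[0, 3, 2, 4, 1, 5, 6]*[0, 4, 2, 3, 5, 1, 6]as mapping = [0→0, 1→3, 2→2, 3→5, 4→4, 5→1, 6→6]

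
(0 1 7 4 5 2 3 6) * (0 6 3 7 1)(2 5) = (2 7 4)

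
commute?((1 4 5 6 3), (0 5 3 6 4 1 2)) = no:(1 4 5 6 3)*(0 5 3 6 4 1 2) = (0 5 4 3 2), (0 5 3 6 4 1 2)*(1 4 5 6 3) = (0 6 5 1 2)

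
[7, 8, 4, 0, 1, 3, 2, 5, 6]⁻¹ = [3, 4, 6, 5, 2, 7, 8, 0, 1]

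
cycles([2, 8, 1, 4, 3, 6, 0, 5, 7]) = (0 2 1 8 7 5 6)(3 4)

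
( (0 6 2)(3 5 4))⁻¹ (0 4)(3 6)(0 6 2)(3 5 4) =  (2 5)(3 6)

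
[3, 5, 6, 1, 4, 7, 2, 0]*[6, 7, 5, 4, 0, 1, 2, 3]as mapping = [0→4, 1→1, 2→2, 3→7, 4→0, 5→3, 6→5, 7→6]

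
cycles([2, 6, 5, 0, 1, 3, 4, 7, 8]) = (0 2 5 3)(1 6 4)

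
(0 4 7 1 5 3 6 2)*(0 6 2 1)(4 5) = (0 5 3 2 6 1 4 7)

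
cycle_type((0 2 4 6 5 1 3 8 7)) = 9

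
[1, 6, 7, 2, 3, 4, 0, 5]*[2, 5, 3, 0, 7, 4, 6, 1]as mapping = [0→5, 1→6, 2→1, 3→3, 4→0, 5→7, 6→2, 7→4]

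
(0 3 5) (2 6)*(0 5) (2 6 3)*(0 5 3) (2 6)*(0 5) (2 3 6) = (0 2 5 6 3) 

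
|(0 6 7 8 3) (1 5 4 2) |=20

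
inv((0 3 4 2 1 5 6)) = (0 6 5 1 2 4 3)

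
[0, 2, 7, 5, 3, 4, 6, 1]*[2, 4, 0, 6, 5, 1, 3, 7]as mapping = [0→2, 1→0, 2→7, 3→1, 4→6, 5→5, 6→3, 7→4]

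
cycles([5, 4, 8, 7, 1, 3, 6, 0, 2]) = (0 5 3 7)(1 4)(2 8)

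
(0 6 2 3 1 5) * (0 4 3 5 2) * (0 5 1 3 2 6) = (1 6 5 4 2)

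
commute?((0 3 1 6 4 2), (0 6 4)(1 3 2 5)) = no:(0 3 1 6 4 2)*(0 6 4)(1 3 2 5) = (0 2 6)(1 4 5), (0 6 4)(1 3 2 5)*(0 3 1 6 4 2) = (0 4 3)(2 5 6)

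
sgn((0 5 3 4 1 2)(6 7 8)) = -1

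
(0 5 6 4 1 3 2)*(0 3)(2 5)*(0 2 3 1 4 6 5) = (0 3)(1 2)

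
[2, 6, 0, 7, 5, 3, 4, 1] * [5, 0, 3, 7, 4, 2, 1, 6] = [3, 1, 5, 6, 2, 7, 4, 0]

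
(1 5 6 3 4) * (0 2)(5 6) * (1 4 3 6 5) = (0 2)(1 5)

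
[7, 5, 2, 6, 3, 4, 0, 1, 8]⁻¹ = [6, 7, 2, 4, 5, 1, 3, 0, 8]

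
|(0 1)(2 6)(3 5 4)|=6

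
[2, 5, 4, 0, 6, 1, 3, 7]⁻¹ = [3, 5, 0, 6, 2, 1, 4, 7]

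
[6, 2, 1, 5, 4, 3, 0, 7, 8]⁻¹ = [6, 2, 1, 5, 4, 3, 0, 7, 8]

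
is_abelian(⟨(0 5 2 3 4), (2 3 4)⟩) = no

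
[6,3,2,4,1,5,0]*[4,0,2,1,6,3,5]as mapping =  [0→5,1→1,2→2,3→6,4→0,5→3,6→4]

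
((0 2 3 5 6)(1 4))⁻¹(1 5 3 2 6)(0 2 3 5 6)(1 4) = (0 4 6 5 3)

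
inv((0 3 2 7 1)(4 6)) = (0 1 7 2 3)(4 6)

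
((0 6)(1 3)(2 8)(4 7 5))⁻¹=(0 6)(1 3)(2 8)(4 5 7)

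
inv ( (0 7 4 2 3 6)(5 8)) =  (0 6 3 2 4 7)(5 8)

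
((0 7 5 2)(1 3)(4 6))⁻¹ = (0 2 5 7)(1 3)(4 6)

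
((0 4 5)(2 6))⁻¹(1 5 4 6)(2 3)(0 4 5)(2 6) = (0 5 2 1)(3 6)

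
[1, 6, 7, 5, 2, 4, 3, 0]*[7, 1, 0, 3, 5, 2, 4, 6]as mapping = [0→1, 1→4, 2→6, 3→2, 4→0, 5→5, 6→3, 7→7]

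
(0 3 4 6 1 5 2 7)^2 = (0 4 1 2)(3 6 5 7)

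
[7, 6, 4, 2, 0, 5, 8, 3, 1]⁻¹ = [4, 8, 3, 7, 2, 5, 1, 0, 6]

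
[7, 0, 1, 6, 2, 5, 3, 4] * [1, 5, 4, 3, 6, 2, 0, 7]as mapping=[0→7, 1→1, 2→5, 3→0, 4→4, 5→2, 6→3, 7→6]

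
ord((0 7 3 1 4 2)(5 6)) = 6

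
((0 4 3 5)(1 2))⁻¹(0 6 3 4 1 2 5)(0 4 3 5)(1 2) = (0 4 6 5 3 2 1)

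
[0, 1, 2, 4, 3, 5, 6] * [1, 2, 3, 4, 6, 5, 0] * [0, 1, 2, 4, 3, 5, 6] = [1, 2, 4, 6, 3, 5, 0]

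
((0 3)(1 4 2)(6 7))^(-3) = (0 3)(6 7)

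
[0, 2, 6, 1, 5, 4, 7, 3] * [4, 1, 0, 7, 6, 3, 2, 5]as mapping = [0→4, 1→0, 2→2, 3→1, 4→3, 5→6, 6→5, 7→7]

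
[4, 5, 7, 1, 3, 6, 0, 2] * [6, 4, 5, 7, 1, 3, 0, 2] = [1, 3, 2, 4, 7, 0, 6, 5]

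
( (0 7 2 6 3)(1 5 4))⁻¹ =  (0 3 6 2 7)(1 4 5)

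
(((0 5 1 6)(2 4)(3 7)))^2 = (0 1)(5 6)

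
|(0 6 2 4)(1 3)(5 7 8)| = 12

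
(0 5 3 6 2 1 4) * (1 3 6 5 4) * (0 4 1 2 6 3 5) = (0 1 2 5 3)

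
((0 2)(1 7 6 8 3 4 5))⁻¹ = (0 2)(1 5 4 3 8 6 7)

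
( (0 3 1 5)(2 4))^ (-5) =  (0 5 1 3)(2 4)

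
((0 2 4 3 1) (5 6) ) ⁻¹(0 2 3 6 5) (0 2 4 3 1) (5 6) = (1 5 6 2 4) 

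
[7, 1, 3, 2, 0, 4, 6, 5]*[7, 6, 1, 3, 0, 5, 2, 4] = [4, 6, 3, 1, 7, 0, 2, 5]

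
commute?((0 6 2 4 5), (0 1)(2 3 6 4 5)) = no:(0 6 2 4 5)*(0 1)(2 3 6 4 5) = (0 4 2 5 1)(3 6), (0 1)(2 3 6 4 5)*(0 6 2 4 5) = (0 1 6 5 4)(2 3)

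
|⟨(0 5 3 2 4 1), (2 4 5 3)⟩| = 720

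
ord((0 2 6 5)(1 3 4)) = 12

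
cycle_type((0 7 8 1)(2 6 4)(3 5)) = 2.3.4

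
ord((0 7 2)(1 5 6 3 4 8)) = 6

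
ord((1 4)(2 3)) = 2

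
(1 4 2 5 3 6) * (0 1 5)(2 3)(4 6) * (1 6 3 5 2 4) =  (0 6 2)(1 3)(4 5)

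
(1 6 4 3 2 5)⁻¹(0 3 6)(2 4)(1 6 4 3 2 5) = (0 2 4)(3 5)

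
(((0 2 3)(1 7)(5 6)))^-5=(0 2 3)(1 7)(5 6)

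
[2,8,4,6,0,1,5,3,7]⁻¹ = [4,5,0,7,2,6,3,8,1]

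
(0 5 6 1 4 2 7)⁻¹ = (0 7 2 4 1 6 5)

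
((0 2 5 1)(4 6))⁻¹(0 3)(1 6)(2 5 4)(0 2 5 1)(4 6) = (0 4)(1 6 5)(2 3)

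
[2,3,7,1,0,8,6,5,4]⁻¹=[4,3,0,1,8,7,6,2,5]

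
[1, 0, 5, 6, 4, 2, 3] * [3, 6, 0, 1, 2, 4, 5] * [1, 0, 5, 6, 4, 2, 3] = [3, 6, 4, 2, 5, 1, 0]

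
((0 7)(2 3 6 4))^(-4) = ()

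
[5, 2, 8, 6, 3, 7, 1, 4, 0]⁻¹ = [8, 6, 1, 4, 7, 0, 3, 5, 2]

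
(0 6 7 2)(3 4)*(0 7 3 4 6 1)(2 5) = (0 1)(2 7 5)(3 6)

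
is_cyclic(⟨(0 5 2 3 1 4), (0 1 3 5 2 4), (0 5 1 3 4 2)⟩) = no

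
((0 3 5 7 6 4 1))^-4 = (0 7 1 5 4 3 6)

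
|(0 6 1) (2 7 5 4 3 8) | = 6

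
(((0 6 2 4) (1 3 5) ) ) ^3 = (0 4 2 6) 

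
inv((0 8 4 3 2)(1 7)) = (0 2 3 4 8)(1 7)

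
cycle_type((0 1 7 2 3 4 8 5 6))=9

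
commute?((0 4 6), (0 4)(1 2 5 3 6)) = no:(0 4 6)*(0 4)(1 2 5 3 6) = (1 2 5 3 6 4), (0 4)(1 2 5 3 6)*(0 4 6) = (0 6 1 2 5 3)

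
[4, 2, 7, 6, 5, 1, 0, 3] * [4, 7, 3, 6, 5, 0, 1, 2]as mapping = [0→5, 1→3, 2→2, 3→1, 4→0, 5→7, 6→4, 7→6]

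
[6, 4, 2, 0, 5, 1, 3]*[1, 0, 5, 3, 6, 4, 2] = [2, 6, 5, 1, 4, 0, 3]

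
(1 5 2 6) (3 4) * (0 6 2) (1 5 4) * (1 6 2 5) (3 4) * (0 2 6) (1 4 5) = (0 6 4 5 2 1 3) 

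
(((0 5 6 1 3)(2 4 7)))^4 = (0 3 1 6 5)(2 4 7)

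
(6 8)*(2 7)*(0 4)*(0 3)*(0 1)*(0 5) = (0 4 3 1 5)(2 7)(6 8)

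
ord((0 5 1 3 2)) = 5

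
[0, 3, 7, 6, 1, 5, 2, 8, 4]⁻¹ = [0, 4, 6, 1, 8, 5, 3, 2, 7]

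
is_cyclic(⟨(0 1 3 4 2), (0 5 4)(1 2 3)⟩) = no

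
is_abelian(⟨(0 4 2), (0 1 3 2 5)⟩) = no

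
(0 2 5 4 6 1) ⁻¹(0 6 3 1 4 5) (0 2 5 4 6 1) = (0 6 4 2 1 3) 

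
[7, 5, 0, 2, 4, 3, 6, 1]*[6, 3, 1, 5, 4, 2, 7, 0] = [0, 2, 6, 1, 4, 5, 7, 3]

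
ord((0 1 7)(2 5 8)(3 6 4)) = 3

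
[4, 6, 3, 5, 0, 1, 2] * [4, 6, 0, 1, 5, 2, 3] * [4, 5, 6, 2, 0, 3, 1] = [3, 2, 5, 6, 0, 1, 4]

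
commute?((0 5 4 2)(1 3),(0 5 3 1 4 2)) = no:(0 5 4 2)(1 3)*(0 5 3 1 4 2) = (0 3 4)(2 5),(0 5 3 1 4 2)*(0 5 4 2)(1 3) = (0 4)(1 2 5)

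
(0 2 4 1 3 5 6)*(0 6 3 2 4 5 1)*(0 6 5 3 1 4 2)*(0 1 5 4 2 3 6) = (0 3 2 6 4)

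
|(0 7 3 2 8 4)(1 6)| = 6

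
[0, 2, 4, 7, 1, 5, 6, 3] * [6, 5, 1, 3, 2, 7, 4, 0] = [6, 1, 2, 0, 5, 7, 4, 3]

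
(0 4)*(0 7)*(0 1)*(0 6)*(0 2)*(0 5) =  (0 4 7 1 6 2 5)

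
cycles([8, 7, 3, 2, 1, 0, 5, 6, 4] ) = (0 8 4 1 7 6 5)(2 3)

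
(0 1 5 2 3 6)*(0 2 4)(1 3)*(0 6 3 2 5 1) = (0 2)(4 6 5)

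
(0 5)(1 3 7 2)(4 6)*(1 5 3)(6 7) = (0 3 6 4 7 2 5)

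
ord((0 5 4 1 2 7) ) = 6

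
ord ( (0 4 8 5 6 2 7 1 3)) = 9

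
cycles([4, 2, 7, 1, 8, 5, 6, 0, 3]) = (0 4 8 3 1 2 7)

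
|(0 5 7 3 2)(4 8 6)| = 15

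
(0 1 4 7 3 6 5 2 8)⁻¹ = (0 8 2 5 6 3 7 4 1)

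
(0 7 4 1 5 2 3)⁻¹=(0 3 2 5 1 4 7)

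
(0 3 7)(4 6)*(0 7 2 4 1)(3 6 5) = (0 6 1)(2 4 5 3)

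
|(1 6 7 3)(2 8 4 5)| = 4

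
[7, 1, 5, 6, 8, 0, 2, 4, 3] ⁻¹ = [5, 1, 6, 8, 7, 2, 3, 0, 4] 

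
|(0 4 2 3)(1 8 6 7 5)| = 20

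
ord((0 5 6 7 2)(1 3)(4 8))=10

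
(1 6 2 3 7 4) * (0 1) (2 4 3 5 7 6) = (0 1 2 5 7 3 6 4) 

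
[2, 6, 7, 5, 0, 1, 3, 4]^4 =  [0, 1, 2, 3, 4, 5, 6, 7]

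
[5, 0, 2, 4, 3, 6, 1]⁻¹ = [1, 6, 2, 4, 3, 0, 5]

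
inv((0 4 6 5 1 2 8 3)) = (0 3 8 2 1 5 6 4)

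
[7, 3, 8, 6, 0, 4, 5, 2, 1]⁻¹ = [4, 8, 7, 1, 5, 6, 3, 0, 2]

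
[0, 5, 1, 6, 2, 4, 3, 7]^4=[0, 1, 2, 3, 4, 5, 6, 7]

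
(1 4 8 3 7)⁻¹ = (1 7 3 8 4)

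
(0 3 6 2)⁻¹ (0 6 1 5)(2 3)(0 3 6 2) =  (0 6)(1 5 3 2)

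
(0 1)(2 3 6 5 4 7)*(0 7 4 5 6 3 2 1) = (1 7)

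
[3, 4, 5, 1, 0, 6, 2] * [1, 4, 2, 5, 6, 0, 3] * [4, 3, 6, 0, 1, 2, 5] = [2, 5, 4, 1, 3, 0, 6]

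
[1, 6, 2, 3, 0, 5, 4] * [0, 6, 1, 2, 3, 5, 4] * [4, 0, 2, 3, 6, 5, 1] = [1, 6, 0, 2, 4, 5, 3]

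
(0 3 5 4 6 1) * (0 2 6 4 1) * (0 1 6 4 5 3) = (1 2 4 5 6)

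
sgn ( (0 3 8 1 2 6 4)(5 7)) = -1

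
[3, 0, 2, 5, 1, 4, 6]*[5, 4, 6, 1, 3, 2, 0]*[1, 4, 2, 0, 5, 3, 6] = [4, 3, 6, 2, 5, 0, 1] 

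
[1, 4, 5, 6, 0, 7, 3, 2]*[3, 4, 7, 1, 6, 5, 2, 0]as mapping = [0→4, 1→6, 2→5, 3→2, 4→3, 5→0, 6→1, 7→7]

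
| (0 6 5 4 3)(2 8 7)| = 15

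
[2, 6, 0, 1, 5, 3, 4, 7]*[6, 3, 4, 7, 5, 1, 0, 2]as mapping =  [0→4, 1→0, 2→6, 3→3, 4→1, 5→7, 6→5, 7→2]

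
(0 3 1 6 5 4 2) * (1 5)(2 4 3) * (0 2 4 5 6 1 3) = (0 4 5)(3 6)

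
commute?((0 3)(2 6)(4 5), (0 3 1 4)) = no:(0 3)(2 6)(4 5) * (0 3 1 4) = (0 1 4 5)(2 6), (0 3 1 4) * (0 3)(2 6)(4 5) = (1 5 4 3)(2 6)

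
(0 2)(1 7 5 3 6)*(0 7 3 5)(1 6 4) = (0 2 7)(1 3 4)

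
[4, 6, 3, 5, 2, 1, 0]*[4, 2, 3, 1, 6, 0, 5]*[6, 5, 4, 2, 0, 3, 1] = [1, 3, 5, 6, 2, 4, 0]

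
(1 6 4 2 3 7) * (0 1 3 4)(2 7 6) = (0 1 2 4 7 3 6)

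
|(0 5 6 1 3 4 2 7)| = 8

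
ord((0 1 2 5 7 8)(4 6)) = 6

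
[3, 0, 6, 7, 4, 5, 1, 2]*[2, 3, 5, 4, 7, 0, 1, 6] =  [4, 2, 1, 6, 7, 0, 3, 5]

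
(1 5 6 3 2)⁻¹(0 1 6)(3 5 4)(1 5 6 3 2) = (0 5 3)(2 6 4)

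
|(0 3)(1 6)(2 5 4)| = 6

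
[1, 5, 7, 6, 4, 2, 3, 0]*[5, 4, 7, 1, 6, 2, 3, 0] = [4, 2, 0, 3, 6, 7, 1, 5]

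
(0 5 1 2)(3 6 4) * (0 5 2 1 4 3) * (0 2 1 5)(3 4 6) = (0 1 5 6 4 2)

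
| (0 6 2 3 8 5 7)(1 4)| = 14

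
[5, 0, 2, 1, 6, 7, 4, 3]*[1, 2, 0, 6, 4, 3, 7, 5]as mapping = [0→3, 1→1, 2→0, 3→2, 4→7, 5→5, 6→4, 7→6]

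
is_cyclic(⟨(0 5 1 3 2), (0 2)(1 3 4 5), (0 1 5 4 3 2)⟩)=no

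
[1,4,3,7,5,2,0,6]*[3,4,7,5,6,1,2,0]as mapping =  [0→4,1→6,2→5,3→0,4→1,5→7,6→3,7→2]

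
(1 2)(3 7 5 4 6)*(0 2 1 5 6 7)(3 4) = (0 2 5 3)(4 7 6)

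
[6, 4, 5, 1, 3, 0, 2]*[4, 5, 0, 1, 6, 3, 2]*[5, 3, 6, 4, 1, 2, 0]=[6, 0, 4, 2, 3, 1, 5]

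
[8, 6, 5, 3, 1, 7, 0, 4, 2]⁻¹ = [6, 4, 8, 3, 7, 2, 1, 5, 0]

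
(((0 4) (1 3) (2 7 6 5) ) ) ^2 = (2 6) (5 7) 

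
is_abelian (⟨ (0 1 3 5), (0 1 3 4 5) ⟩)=no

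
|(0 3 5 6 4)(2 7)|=10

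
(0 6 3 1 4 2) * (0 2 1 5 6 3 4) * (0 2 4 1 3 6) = (0 6 1 2 4 3 5)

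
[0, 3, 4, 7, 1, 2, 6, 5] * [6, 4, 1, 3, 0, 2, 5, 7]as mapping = [0→6, 1→3, 2→0, 3→7, 4→4, 5→1, 6→5, 7→2]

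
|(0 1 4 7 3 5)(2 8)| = 6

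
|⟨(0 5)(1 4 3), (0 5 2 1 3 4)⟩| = 720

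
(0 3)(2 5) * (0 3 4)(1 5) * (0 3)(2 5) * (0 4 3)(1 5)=(0 3 4)(1 2 5)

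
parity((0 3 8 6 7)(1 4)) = odd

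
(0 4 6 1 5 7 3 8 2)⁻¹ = (0 2 8 3 7 5 1 6 4)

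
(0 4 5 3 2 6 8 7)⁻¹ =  (0 7 8 6 2 3 5 4)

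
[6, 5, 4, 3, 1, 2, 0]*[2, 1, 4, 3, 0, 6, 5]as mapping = [0→5, 1→6, 2→0, 3→3, 4→1, 5→4, 6→2]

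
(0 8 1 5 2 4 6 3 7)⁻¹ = (0 7 3 6 4 2 5 1 8)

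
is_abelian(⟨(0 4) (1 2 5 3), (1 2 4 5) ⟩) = no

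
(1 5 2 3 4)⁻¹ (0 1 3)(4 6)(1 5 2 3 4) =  (0 5 4)(1 6)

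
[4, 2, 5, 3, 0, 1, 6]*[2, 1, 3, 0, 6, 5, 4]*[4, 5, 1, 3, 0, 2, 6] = [6, 3, 2, 4, 1, 5, 0]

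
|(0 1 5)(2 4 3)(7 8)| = 6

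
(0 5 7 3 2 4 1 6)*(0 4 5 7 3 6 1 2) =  (0 7 6 4 2 5 3)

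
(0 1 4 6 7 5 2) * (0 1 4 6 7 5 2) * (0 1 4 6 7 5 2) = (0 6 2 4 5 1 7) 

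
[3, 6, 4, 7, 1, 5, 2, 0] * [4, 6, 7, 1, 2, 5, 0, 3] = [1, 0, 2, 3, 6, 5, 7, 4]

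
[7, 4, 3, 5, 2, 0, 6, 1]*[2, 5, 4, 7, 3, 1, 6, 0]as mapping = [0→0, 1→3, 2→7, 3→1, 4→4, 5→2, 6→6, 7→5]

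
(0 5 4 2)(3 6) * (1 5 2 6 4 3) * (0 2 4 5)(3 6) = (0 4 3 5 6 1)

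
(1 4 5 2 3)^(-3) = (1 5 3 4 2)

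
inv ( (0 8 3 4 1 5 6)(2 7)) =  (0 6 5 1 4 3 8)(2 7)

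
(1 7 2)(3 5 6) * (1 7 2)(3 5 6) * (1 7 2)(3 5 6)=()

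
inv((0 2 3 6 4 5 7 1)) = (0 1 7 5 4 6 3 2)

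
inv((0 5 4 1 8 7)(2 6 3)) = (0 7 8 1 4 5)(2 3 6)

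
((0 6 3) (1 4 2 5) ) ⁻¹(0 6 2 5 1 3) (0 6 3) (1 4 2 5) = (0 6 3 5 1 4) 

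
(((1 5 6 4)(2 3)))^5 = (1 5 6 4)(2 3)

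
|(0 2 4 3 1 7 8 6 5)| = 9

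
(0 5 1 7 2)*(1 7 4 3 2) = (0 5 7 1 4 3 2)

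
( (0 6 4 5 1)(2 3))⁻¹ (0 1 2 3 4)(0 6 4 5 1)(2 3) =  (0 3 2 5 6)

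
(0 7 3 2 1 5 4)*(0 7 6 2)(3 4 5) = (0 6 2 1 3)(4 7)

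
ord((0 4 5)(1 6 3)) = 3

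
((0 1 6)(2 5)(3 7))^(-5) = (0 1 6)(2 5)(3 7)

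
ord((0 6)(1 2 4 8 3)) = 10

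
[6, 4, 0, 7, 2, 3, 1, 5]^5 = [0, 1, 2, 5, 4, 7, 6, 3]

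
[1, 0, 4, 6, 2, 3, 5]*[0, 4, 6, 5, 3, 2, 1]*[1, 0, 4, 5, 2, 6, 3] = [2, 1, 5, 0, 3, 6, 4]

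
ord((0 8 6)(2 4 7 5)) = 12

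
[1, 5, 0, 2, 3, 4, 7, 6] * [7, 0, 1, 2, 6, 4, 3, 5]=[0, 4, 7, 1, 2, 6, 5, 3]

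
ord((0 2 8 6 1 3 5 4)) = 8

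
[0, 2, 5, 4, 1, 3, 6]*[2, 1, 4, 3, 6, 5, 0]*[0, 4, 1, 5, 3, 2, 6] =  [1, 3, 2, 6, 4, 5, 0]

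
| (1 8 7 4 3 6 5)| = 7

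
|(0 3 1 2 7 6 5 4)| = 8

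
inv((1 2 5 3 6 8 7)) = (1 7 8 6 3 5 2)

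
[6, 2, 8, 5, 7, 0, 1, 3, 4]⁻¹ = [5, 6, 1, 7, 8, 3, 0, 4, 2]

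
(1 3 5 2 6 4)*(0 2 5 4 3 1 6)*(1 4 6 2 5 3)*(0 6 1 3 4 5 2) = (0 2 6 3 1 5 4)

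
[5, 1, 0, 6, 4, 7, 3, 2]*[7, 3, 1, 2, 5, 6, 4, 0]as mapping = [0→6, 1→3, 2→7, 3→4, 4→5, 5→0, 6→2, 7→1]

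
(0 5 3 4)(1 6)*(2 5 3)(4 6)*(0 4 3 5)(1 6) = (0 5 2)(1 3)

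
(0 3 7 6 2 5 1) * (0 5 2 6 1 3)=(1 5 3 7)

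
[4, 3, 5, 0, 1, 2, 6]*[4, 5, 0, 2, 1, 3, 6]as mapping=[0→1, 1→2, 2→3, 3→4, 4→5, 5→0, 6→6]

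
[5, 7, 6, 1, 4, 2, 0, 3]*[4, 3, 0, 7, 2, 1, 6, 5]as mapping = [0→1, 1→5, 2→6, 3→3, 4→2, 5→0, 6→4, 7→7]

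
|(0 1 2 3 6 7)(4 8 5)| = 6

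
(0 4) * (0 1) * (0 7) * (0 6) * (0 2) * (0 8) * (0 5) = (0 4 1 7 6 2 8 5)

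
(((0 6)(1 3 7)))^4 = (1 3 7)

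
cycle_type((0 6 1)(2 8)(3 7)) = 2^2.3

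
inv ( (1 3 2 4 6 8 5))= (1 5 8 6 4 2 3)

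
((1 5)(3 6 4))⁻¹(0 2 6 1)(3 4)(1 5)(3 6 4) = (0 2 4 5)(3 6)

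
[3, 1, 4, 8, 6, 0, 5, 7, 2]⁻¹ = [5, 1, 8, 0, 2, 6, 4, 7, 3]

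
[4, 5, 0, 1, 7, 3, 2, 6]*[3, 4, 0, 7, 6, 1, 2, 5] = [6, 1, 3, 4, 5, 7, 0, 2] 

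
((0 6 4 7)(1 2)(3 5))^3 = (0 7 4 6)(1 2)(3 5)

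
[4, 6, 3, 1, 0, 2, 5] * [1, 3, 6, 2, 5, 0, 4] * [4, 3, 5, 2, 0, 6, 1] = [6, 0, 5, 2, 3, 1, 4]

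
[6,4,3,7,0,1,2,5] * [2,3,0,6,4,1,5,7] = [5,4,6,7,2,3,0,1]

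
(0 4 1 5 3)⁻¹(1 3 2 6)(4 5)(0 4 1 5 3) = (0 2 6 5)(1 3)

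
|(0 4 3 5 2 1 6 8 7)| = 9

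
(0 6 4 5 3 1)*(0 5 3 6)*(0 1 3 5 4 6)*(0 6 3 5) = (0 1 4)(3 5 6)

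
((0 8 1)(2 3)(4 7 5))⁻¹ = (0 1 8)(2 3)(4 5 7)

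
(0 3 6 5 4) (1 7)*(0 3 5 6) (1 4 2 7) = (0 5 2 7 4 3) 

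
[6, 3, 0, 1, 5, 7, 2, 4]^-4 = [2, 1, 6, 3, 7, 4, 0, 5]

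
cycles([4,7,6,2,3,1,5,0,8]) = (0 4 3 2 6 5 1 7)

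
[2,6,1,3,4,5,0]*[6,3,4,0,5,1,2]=[4,2,3,0,5,1,6]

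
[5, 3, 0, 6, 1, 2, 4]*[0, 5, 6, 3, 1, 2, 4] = [2, 3, 0, 4, 5, 6, 1]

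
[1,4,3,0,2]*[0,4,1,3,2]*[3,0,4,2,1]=[1,4,2,3,0]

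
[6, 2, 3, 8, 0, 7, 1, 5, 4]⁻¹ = [4, 6, 1, 2, 8, 7, 0, 5, 3]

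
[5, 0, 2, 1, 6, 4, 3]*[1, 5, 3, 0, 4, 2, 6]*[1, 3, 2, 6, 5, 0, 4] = [2, 3, 6, 0, 4, 5, 1]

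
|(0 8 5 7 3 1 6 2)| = 8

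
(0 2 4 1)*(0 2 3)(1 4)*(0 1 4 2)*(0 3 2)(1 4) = (0 2 1 3 4)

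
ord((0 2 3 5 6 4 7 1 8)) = 9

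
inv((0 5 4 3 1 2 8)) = (0 8 2 1 3 4 5)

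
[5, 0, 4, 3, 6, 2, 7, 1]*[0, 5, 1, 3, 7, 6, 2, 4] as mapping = [0→6, 1→0, 2→7, 3→3, 4→2, 5→1, 6→4, 7→5] 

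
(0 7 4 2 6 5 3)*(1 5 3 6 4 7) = (0 1 5 6 3)(2 4)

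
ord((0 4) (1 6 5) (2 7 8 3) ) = 12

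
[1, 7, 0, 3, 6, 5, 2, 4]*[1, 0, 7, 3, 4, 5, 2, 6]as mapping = [0→0, 1→6, 2→1, 3→3, 4→2, 5→5, 6→7, 7→4]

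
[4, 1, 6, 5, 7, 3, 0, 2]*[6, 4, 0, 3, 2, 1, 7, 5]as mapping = [0→2, 1→4, 2→7, 3→1, 4→5, 5→3, 6→6, 7→0]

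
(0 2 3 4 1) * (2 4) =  (0 4 1)(2 3)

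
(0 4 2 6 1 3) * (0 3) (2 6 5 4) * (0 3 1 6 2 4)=(0 4 2 5) (1 3) 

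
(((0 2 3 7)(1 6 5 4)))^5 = (0 2 3 7)(1 6 5 4)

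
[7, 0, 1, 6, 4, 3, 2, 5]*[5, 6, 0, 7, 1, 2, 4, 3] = [3, 5, 6, 4, 1, 7, 0, 2]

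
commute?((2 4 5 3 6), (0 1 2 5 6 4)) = no:(2 4 5 3 6)*(0 1 2 5 6 4) = (0 1 2)(3 4 6 5), (0 1 2 5 6 4)*(2 4 5 3 6) = (0 1 4)(2 3 6 5)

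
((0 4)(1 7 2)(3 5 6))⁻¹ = (0 4)(1 2 7)(3 6 5)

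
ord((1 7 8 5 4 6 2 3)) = 8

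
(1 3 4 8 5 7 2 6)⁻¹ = (1 6 2 7 5 8 4 3)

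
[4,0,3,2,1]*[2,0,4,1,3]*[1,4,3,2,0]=[2,3,4,0,1]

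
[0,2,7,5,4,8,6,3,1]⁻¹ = [0,8,1,7,4,3,6,2,5]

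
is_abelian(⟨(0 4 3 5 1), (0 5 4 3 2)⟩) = no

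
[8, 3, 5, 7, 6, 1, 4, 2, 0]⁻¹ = [8, 5, 7, 1, 6, 2, 4, 3, 0]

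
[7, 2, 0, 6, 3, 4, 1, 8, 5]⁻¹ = [2, 6, 1, 4, 5, 8, 3, 0, 7]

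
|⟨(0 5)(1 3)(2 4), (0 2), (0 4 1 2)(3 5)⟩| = 720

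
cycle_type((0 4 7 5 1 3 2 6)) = 8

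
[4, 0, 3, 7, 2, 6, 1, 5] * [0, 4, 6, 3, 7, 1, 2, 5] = [7, 0, 3, 5, 6, 2, 4, 1]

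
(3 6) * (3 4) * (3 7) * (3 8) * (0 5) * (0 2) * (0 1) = (0 5 2 1)(3 6 4 7 8)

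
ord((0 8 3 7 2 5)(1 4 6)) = 6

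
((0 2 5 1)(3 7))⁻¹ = (0 1 5 2)(3 7)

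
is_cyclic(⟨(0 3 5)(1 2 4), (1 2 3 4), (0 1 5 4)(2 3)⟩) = no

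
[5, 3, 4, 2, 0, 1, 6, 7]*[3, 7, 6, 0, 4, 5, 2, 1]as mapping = [0→5, 1→0, 2→4, 3→6, 4→3, 5→7, 6→2, 7→1]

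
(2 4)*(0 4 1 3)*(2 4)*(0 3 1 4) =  (0 2 4)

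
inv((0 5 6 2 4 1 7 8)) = (0 8 7 1 4 2 6 5)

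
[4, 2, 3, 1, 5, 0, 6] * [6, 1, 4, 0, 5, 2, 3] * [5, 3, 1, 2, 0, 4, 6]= [4, 0, 5, 3, 1, 6, 2]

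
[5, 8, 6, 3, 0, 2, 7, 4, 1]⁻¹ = [4, 8, 5, 3, 7, 0, 2, 6, 1]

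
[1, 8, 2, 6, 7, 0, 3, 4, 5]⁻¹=[5, 0, 2, 6, 7, 8, 3, 4, 1]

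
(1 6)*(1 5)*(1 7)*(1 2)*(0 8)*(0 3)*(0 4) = (0 8 3 4)(1 6 5 7 2)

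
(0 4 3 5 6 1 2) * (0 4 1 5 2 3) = (0 1 3 2 4)(5 6)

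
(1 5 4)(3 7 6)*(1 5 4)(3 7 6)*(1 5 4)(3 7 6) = ()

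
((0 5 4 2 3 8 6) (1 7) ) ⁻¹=(0 6 8 3 2 4 5) (1 7) 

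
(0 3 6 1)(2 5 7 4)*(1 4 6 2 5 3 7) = (0 7 6 4 5 1)(2 3)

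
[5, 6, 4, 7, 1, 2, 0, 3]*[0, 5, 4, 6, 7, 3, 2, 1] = [3, 2, 7, 1, 5, 4, 0, 6]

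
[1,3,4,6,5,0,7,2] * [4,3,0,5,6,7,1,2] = [3,5,6,1,7,4,2,0]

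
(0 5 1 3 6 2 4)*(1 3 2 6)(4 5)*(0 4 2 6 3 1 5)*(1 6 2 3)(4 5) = (0 3 4 5 6 1 2)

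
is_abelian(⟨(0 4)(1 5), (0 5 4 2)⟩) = no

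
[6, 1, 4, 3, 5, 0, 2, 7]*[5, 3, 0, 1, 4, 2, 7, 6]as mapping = [0→7, 1→3, 2→4, 3→1, 4→2, 5→5, 6→0, 7→6]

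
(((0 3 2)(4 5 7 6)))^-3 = (4 5 7 6)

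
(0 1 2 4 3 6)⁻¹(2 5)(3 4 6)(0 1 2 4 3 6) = (0 6 3)(4 5)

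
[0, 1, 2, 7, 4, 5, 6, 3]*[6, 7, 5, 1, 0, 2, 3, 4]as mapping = [0→6, 1→7, 2→5, 3→4, 4→0, 5→2, 6→3, 7→1]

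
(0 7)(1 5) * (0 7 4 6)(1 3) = (0 4 6)(1 5 3)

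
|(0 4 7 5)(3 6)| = 4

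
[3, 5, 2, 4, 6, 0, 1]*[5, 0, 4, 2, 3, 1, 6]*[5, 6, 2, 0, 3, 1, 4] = [2, 6, 3, 0, 4, 1, 5] 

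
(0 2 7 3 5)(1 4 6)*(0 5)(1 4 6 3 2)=(0 1 6 4 3)(2 7)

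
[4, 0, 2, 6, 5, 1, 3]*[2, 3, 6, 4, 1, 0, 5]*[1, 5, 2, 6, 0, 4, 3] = [5, 2, 3, 4, 1, 6, 0]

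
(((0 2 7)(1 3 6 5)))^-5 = (0 2 7)(1 5 6 3)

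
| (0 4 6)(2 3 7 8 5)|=15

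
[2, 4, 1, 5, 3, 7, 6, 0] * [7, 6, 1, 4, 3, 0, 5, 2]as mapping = [0→1, 1→3, 2→6, 3→0, 4→4, 5→2, 6→5, 7→7]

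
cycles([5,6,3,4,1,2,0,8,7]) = (0 5 2 3 4 1 6)(7 8)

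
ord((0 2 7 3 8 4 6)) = 7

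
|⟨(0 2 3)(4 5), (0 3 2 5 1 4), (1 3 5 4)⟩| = 720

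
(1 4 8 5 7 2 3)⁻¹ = (1 3 2 7 5 8 4)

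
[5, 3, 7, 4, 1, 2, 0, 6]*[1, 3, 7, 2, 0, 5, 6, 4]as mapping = [0→5, 1→2, 2→4, 3→0, 4→3, 5→7, 6→1, 7→6]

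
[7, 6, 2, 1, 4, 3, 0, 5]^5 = [6, 3, 2, 5, 4, 7, 1, 0]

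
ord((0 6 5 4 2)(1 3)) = 10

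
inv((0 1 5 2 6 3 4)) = (0 4 3 6 2 5 1)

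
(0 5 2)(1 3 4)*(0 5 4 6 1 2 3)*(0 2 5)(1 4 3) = (0 3 6 4 5 1 2)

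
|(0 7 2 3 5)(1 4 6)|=15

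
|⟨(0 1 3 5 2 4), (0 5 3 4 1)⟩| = 720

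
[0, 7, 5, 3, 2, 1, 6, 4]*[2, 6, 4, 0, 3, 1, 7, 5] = [2, 5, 1, 0, 4, 6, 7, 3]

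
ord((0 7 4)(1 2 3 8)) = 12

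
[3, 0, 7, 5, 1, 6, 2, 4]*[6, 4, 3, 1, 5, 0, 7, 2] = [1, 6, 2, 0, 4, 7, 3, 5]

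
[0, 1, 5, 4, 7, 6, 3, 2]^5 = [0, 1, 7, 6, 3, 2, 5, 4]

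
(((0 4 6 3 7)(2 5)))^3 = (0 3 4 7 6)(2 5)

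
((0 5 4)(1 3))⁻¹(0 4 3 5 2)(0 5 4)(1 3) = (0 1 4 2 5)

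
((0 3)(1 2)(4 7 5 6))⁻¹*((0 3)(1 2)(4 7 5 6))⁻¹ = (4 5)(6 7)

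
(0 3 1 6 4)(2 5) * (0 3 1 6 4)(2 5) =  (0 1 4 3 6)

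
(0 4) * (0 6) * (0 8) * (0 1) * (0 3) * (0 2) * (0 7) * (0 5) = (0 4 6 8 1 3 2 7 5) 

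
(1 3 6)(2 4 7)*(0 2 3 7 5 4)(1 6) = (0 2)(1 7 3)(4 5)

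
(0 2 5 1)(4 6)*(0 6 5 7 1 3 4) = (0 2 7 1 6)(3 4 5)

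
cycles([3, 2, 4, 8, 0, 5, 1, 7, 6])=(0 3 8 6 1 2 4)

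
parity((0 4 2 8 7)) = even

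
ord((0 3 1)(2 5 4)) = 3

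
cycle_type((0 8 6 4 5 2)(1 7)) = 2.6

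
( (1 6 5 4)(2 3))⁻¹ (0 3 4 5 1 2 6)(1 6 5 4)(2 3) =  (0 2 1 4 6 3 5)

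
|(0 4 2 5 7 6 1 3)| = 8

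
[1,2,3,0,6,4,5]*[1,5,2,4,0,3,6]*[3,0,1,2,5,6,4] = [6,1,5,0,4,3,2]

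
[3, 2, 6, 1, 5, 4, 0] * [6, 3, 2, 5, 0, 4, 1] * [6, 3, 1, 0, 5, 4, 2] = [4, 1, 3, 0, 5, 6, 2]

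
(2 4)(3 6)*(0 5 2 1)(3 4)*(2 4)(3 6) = (0 5 4 1)(2 6)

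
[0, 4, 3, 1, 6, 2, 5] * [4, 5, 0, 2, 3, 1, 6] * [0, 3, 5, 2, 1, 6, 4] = [1, 2, 5, 6, 4, 0, 3]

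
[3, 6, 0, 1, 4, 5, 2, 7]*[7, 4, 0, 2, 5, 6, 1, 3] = [2, 1, 7, 4, 5, 6, 0, 3]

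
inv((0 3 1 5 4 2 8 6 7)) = (0 7 6 8 2 4 5 1 3)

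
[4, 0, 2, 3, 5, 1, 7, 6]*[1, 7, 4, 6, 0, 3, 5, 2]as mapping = [0→0, 1→1, 2→4, 3→6, 4→3, 5→7, 6→2, 7→5]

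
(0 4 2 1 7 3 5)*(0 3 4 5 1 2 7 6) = (0 5 3 1 6) (4 7) 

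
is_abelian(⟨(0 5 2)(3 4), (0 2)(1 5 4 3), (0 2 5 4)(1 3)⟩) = no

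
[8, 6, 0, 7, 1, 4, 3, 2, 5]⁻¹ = [2, 4, 7, 6, 5, 8, 1, 3, 0]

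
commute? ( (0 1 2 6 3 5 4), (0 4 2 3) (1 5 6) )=no: (0 1 2 6 3 5 4) * (0 4 2 3) (1 5 6)=(0 5 2 1 3 6), (0 4 2 3) (1 5 6) * (0 1 2 6 3 5 4)=(1 4 6 2 5 3) 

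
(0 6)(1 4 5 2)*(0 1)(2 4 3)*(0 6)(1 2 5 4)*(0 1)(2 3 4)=(0 1 4 2 6 3 5)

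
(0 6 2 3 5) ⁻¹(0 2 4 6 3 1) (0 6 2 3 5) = (1 6 3 4 2 5) 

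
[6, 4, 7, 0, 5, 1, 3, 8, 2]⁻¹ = [3, 5, 8, 6, 1, 4, 0, 2, 7]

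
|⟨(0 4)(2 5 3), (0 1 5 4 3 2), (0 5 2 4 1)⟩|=720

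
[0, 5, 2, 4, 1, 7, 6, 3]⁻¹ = [0, 4, 2, 7, 3, 1, 6, 5]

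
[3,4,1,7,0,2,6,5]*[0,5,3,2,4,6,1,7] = [2,4,5,7,0,3,1,6] 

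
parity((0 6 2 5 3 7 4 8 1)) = even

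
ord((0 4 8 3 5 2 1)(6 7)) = 14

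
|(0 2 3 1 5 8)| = 6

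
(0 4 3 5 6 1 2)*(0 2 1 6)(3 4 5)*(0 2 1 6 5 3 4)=(0 3 4)(1 6 5 2)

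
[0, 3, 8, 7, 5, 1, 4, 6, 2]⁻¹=[0, 5, 8, 1, 6, 4, 7, 3, 2]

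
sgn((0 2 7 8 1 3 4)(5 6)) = -1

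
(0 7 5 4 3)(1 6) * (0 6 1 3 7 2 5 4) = (0 2 5)(3 6)(4 7)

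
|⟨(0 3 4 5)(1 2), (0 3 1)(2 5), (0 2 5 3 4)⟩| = 720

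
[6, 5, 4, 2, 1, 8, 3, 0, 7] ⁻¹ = [7, 4, 3, 6, 2, 1, 0, 8, 5] 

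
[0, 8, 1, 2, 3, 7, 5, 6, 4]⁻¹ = [0, 2, 3, 4, 8, 6, 7, 5, 1]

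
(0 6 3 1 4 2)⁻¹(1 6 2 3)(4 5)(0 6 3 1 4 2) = (0 1 4 3)(2 5)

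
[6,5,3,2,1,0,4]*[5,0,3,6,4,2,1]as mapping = [0→1,1→2,2→6,3→3,4→0,5→5,6→4]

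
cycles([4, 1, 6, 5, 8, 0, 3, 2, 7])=(0 4 8 7 2 6 3 5)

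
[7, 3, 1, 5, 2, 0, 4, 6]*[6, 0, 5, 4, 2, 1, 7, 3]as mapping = [0→3, 1→4, 2→0, 3→1, 4→5, 5→6, 6→2, 7→7]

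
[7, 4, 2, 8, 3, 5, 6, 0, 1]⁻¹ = [7, 8, 2, 4, 1, 5, 6, 0, 3]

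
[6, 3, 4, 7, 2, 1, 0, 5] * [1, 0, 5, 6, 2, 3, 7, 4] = [7, 6, 2, 4, 5, 0, 1, 3]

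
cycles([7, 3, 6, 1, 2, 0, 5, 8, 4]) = (0 7 8 4 2 6 5)(1 3)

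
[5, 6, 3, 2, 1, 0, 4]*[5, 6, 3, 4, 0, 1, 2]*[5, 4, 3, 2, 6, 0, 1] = [4, 3, 6, 2, 1, 0, 5]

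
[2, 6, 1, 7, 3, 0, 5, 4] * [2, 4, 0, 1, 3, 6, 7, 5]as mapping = [0→0, 1→7, 2→4, 3→5, 4→1, 5→2, 6→6, 7→3]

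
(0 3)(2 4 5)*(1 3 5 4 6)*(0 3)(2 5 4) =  (0 4 2 6 1)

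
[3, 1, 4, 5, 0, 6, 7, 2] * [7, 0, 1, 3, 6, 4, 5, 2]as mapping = [0→3, 1→0, 2→6, 3→4, 4→7, 5→5, 6→2, 7→1]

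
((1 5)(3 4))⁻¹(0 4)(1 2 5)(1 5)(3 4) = (0 3)(1 5 2)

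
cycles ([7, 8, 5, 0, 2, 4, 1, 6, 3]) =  (0 7 6 1 8 3) (2 5 4) 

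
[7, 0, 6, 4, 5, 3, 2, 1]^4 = [7, 0, 2, 4, 5, 3, 6, 1]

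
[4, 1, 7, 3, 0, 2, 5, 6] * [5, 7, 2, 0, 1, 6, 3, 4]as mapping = [0→1, 1→7, 2→4, 3→0, 4→5, 5→2, 6→6, 7→3]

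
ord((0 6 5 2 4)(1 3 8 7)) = 20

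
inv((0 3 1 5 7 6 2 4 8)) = (0 8 4 2 6 7 5 1 3)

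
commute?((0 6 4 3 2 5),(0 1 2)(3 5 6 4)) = no:(0 6 4 3 2 5)*(0 1 2)(3 5 6 4) = (0 4 5 1 2 6 3),(0 1 2)(3 5 6 4)*(0 6 4 3 2 5) = (0 1 5 4 2 6 3)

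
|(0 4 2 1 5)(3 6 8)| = 15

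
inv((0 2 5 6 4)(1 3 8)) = (0 4 6 5 2)(1 8 3)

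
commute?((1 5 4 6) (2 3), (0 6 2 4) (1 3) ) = no:(1 5 4 6) (2 3) * (0 6 2 4) (1 3) = (0 6 3 4 2 1 5), (0 6 2 4) (1 3) * (1 5 4 6) (2 3) = (0 1 2 6 3 5 4) 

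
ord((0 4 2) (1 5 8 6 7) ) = 15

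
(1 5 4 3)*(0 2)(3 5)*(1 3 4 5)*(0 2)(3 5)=(1 4)(3 5)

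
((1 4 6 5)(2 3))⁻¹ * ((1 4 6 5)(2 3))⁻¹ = (1 6)(4 5)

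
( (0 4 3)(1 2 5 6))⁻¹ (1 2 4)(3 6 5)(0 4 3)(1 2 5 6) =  (0 1 6)(2 5 3)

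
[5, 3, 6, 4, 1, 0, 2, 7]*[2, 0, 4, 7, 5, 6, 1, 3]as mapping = [0→6, 1→7, 2→1, 3→5, 4→0, 5→2, 6→4, 7→3]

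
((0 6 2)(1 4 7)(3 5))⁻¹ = (0 2 6)(1 7 4)(3 5)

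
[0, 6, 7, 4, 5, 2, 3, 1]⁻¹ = [0, 7, 5, 6, 3, 4, 1, 2]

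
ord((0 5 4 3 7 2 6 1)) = 8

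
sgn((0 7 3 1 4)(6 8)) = -1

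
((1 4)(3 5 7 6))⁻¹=(1 4)(3 6 7 5)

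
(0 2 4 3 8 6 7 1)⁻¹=(0 1 7 6 8 3 4 2)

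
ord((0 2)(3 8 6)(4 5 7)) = 6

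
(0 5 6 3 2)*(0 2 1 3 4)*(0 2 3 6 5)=(1 6 4 2 3)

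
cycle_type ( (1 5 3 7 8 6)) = 6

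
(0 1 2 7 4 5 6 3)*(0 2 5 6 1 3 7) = (0 3 2)(1 5)(4 6 7)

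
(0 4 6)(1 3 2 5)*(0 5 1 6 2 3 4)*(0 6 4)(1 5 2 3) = (0 6 2 5 4 3 1)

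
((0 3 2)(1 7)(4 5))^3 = (1 7)(4 5)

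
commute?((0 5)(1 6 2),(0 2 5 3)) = no:(0 5)(1 6 2) * (0 2 5 3) = (0 3)(1 6 5 2),(0 2 5 3) * (0 5)(1 6 2) = (0 1 6 2)(3 5)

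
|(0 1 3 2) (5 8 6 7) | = 4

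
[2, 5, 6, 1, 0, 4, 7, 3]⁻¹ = [4, 3, 0, 7, 5, 1, 2, 6]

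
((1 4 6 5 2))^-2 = (1 5 4 2 6)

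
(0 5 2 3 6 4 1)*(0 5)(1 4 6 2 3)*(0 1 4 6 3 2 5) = (0 1)(2 4 6 3 5)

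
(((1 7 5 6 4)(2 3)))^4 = (1 4 6 5 7)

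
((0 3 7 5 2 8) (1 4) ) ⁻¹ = (0 8 2 5 7 3) (1 4) 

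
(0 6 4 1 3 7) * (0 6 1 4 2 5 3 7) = (0 1 7 6 2 5 3)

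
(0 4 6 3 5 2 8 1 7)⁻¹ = (0 7 1 8 2 5 3 6 4)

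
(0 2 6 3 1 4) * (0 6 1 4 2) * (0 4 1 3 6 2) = (0 4 2 3 1)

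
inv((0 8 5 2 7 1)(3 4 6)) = (0 1 7 2 5 8)(3 6 4)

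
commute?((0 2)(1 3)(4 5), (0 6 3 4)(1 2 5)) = no:(0 2)(1 3)(4 5)*(0 6 3 4)(1 2 5) = (0 5)(1 4)(2 6 3), (0 6 3 4)(1 2 5)*(0 2)(1 3)(4 5) = (0 6 1)(2 4)(3 5)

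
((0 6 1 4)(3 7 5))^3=(0 4 1 6)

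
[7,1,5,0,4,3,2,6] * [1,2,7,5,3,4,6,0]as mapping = [0→0,1→2,2→4,3→1,4→3,5→5,6→7,7→6]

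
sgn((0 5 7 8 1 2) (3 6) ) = 1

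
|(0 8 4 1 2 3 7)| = 7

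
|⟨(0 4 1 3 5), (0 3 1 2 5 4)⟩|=720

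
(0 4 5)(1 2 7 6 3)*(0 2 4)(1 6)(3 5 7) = (1 4 7)(2 3 6 5)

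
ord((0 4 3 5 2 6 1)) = 7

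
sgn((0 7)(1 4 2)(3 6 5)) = -1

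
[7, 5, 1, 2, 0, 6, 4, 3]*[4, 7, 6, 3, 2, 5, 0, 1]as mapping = [0→1, 1→5, 2→7, 3→6, 4→4, 5→0, 6→2, 7→3]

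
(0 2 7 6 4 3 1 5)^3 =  (0 6 1 2 4 5 7 3)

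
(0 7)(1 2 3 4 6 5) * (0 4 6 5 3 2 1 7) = (3 6)(4 5 7)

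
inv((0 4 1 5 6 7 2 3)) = (0 3 2 7 6 5 1 4)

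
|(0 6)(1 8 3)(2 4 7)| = 6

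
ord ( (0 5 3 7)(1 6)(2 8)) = 4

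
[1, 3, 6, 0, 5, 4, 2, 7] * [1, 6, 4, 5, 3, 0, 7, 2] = [6, 5, 7, 1, 0, 3, 4, 2]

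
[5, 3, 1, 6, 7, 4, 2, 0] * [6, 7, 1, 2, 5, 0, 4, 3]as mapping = [0→0, 1→2, 2→7, 3→4, 4→3, 5→5, 6→1, 7→6]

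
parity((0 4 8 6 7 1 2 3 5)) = even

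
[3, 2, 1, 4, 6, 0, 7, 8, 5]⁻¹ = [5, 2, 1, 0, 3, 8, 4, 6, 7]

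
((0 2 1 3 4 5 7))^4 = (0 4 2 5 1 7 3)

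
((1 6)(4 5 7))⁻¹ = (1 6)(4 7 5)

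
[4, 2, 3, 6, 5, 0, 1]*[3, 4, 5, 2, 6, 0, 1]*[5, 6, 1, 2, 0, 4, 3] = [3, 4, 1, 6, 5, 2, 0]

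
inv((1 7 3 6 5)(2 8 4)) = (1 5 6 3 7)(2 4 8)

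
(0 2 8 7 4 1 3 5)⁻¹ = (0 5 3 1 4 7 8 2)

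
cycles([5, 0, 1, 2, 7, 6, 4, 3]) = (0 5 6 4 7 3 2 1)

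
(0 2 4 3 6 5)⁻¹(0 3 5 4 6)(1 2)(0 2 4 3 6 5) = (0 3 5 2 6)(1 4)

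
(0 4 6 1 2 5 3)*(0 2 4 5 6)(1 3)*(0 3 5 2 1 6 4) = (0 2 4 3 1)(5 6)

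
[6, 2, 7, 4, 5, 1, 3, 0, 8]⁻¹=[7, 5, 1, 6, 3, 4, 0, 2, 8]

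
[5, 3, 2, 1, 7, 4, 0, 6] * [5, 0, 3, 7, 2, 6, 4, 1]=[6, 7, 3, 0, 1, 2, 5, 4]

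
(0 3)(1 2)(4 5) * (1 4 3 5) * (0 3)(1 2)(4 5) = (0 4 2 5)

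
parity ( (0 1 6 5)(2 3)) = even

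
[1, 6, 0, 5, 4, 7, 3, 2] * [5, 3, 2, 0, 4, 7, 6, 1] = [3, 6, 5, 7, 4, 1, 0, 2]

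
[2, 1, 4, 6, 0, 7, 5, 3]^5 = [4, 1, 0, 6, 2, 7, 5, 3]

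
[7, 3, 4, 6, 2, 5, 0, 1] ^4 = [6, 7, 2, 1, 4, 5, 3, 0] 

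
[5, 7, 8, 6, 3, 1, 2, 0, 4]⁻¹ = [7, 5, 6, 4, 8, 0, 3, 1, 2]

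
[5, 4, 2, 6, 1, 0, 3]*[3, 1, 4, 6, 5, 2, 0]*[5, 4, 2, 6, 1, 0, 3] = [2, 0, 1, 5, 4, 6, 3] 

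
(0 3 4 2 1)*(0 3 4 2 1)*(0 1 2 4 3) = (0 3 4 2 1)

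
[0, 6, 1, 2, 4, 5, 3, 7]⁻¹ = [0, 2, 3, 6, 4, 5, 1, 7]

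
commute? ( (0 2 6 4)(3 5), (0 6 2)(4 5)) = no: (0 2 6 4)(3 5)*(0 6 2)(4 5) = (3 4 6 5), (0 6 2)(4 5)*(0 2 6 4)(3 5) = (0 4 3 5)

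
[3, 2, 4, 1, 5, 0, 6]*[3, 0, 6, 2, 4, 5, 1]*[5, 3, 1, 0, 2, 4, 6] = [1, 6, 2, 5, 4, 0, 3]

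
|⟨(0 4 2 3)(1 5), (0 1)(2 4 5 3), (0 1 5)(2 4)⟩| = 720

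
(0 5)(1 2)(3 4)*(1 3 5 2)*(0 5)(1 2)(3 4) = (0 1 2 4)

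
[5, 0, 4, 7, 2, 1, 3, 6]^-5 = [5, 0, 4, 7, 2, 1, 3, 6]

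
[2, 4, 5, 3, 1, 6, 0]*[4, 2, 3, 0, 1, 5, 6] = [3, 1, 5, 0, 2, 6, 4]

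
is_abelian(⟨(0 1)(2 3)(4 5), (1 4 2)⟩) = no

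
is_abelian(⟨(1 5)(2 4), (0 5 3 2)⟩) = no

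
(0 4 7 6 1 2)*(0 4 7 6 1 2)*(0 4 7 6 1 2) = (0 6)(1 4)(2 7)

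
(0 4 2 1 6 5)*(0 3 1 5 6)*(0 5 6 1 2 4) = (1 5 3 2 6)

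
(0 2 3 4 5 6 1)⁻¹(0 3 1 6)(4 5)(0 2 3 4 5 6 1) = (0 1 2 4)(5 6)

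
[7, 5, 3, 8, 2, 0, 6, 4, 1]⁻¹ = [5, 8, 4, 2, 7, 1, 6, 0, 3]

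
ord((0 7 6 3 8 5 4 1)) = 8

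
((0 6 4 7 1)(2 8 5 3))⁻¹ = (0 1 7 4 6)(2 3 5 8)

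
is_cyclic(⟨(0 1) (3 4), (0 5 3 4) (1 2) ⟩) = no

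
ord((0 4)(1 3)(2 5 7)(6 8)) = 6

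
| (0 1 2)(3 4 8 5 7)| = 15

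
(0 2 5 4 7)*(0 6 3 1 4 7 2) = (1 4 2 5 7 6 3)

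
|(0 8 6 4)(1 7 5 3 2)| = 20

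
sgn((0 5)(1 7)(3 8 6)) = 1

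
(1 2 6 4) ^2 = (1 6) (2 4) 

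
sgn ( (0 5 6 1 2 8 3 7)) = -1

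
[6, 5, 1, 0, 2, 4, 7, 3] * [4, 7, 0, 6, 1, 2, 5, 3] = [5, 2, 7, 4, 0, 1, 3, 6]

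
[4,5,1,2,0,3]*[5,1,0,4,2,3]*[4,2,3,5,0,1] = [3,5,2,4,1,0]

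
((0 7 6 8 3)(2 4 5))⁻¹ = (0 3 8 6 7)(2 5 4)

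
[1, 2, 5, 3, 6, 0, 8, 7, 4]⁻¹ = [5, 0, 1, 3, 8, 2, 4, 7, 6]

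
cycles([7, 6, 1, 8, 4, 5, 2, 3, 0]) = (0 7 3 8) (1 6 2) 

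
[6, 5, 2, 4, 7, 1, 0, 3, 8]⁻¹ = [6, 5, 2, 7, 3, 1, 0, 4, 8]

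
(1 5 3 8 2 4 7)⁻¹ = (1 7 4 2 8 3 5)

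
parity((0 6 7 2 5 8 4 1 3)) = even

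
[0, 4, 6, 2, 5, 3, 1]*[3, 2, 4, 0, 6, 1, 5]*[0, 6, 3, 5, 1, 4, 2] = [5, 2, 4, 1, 6, 0, 3]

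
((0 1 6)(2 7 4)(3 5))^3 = (3 5)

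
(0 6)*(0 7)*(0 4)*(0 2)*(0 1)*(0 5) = (0 6 7 4 2 1 5)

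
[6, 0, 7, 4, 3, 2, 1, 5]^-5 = [6, 0, 7, 4, 3, 2, 1, 5]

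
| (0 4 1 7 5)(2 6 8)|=15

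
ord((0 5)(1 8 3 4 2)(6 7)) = 10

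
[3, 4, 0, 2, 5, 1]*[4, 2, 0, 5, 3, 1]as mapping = [0→5, 1→3, 2→4, 3→0, 4→1, 5→2]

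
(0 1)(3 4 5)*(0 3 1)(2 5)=(1 3 4 2 5)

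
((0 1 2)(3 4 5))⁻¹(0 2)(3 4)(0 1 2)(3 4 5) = (0 1)(4 5)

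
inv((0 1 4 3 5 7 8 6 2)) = (0 2 6 8 7 5 3 4 1)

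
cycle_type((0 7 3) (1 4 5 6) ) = 3.4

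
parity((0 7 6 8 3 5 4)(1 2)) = odd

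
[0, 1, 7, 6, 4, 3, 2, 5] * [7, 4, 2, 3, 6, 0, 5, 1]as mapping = [0→7, 1→4, 2→1, 3→5, 4→6, 5→3, 6→2, 7→0]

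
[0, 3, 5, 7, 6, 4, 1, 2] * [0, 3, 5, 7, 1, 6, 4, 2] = [0, 7, 6, 2, 4, 1, 3, 5]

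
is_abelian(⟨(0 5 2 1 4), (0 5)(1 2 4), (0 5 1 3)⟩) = no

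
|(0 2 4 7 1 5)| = 6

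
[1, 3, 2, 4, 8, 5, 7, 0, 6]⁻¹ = [7, 0, 2, 1, 3, 5, 8, 6, 4]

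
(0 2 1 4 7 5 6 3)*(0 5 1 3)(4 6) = (0 2 3 5 4 7 1 6)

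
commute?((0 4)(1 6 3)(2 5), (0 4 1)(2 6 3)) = no:(0 4)(1 6 3)(2 5)*(0 4 1)(2 6 3) = (0 1 3)(2 5 6), (0 4 1)(2 6 3)*(0 4)(1 6 3)(2 5) = (1 4 6)(2 3 5)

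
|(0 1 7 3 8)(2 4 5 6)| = 20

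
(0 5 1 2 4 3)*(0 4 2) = (0 5 1)(3 4)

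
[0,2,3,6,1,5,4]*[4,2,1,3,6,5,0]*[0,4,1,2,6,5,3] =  [6,4,2,0,1,5,3]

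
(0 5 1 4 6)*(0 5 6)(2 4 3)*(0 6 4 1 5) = (0 4 6)(1 3 2)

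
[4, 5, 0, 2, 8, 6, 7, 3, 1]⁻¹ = [2, 8, 3, 7, 0, 1, 5, 6, 4]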